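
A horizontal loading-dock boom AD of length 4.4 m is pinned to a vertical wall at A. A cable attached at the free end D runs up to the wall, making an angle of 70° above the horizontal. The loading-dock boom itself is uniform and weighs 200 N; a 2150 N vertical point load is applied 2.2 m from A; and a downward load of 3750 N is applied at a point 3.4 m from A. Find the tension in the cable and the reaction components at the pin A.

T = 4334 N, A_x = 1482 N, A_y = 2027 N

ΣM about A: T·sin70°·4.4 − 200·2.2 − 2150·2.2 − 3750·3.4 = 0 → T = 17920/(4.4·0.939693) = 4334.1 ≈ 4334 N.
ΣF_x = 0: A_x − T·cos70° = 0 → A_x = 4334.1 × 0.34202 = 1482 N.
ΣF_y = 0: A_y + T·sin70° − 200 − 2150 − 3750 = 0 → A_y = 6100 − 4334.1 × 0.939693 = 2027 N.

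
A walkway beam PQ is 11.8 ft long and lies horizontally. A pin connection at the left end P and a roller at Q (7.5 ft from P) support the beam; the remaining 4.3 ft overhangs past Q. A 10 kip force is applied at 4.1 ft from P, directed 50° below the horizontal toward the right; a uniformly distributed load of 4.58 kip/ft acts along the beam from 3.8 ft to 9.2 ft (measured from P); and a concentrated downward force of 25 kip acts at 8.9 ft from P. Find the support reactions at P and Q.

Resultant of the distributed load: 4.58 × 5.4 = 24.732 kip at 6.5 ft from P.
ΣM about P: Q_y·7.5 − 10·sin50°·4.1 − (4.58·5.4)·6.5 − 25·8.9 = 0 → Q_y = 414.666/7.5 = 55.2888 ≈ 55.29 kip.
ΣF_y = 0: P_y + 55.2888 − 10·sin50° − 4.58·5.4 − 25 = 0 → P_y = 2.104 kip.
ΣF_x = 0: P_x + 10·cos50° = 0 → P_x = -6.428 kip.

P_x = -6.428 kip, P_y = 2.104 kip, Q_y = 55.29 kip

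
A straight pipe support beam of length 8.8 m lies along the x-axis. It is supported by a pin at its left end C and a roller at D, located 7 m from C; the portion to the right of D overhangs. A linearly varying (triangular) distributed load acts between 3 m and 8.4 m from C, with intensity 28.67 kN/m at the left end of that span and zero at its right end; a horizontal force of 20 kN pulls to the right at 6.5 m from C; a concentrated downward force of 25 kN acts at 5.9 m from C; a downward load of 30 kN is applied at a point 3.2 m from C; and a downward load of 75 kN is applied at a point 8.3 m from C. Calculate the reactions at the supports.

Resultant of the triangular load: ½ × 28.67 × 5.4 = 77.409 kN, acting at 4.8 m from C (one-third of the span from the peak).
ΣM about C: D_y·7 − (½·28.67·5.4)·4.8 − 25·5.9 − 30·3.2 − 75·8.3 = 0 → D_y = 1237.5632/7 = 176.795 ≈ 176.8 kN.
ΣF_y = 0: C_y + 176.795 − ½·28.67·5.4 − 25 − 30 − 75 = 0 → C_y = 30.61 kN.
ΣF_x = 0: C_x + 20 = 0 → C_x = -20.00 kN.

C_x = -20.00 kN, C_y = 30.61 kN, D_y = 176.8 kN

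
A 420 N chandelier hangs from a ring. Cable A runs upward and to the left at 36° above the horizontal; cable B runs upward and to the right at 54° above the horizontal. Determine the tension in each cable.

T_A = 246.9 N, T_B = 339.8 N

ΣF_x = 0: −T_A·cos36° + T_B·cos54° = 0 → T_B = 1.37638·T_A.
ΣF_y = 0: T_A·sin36° + T_B·sin54° = 420.
Substitute: T_A·(0.587785 + 1.37638·0.809017) = 420 → T_A = 246.87 ≈ 246.9 N.
Then T_B = 1.37638 × 246.87 = 339.8 N.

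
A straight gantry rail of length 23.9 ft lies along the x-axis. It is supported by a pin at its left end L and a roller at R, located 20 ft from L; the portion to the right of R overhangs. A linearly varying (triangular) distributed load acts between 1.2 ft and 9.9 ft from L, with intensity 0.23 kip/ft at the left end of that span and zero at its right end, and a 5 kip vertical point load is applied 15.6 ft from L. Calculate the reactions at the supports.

L_x = 0, L_y = 1.895 kip, R_y = 4.105 kip

Resultant of the triangular load: ½ × 0.23 × 8.7 = 1.0005 kip, acting at 4.1 ft from L (one-third of the span from the peak).
Moments about L: R_y·20 − (½·0.23·8.7)·4.1 − 5·15.6 = 0 → R_y = 82.10205/20 = 4.1051 ≈ 4.105 kip.
ΣF_y = 0: L_y + 4.1051 − ½·0.23·8.7 − 5 = 0 → L_y = 1.895 kip.
ΣF_x = 0: no horizontal applied forces, so L_x = 0.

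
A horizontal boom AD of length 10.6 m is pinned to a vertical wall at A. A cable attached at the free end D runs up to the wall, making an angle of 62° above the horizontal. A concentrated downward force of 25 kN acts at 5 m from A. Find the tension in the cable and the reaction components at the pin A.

ΣM about A: T·sin62°·10.6 − 25·5 = 0 → T = 125/(10.6·0.882948) = 13.3558 ≈ 13.36 kN.
ΣF_x = 0: A_x − T·cos62° = 0 → A_x = 13.3558 × 0.469472 = 6.270 kN.
ΣF_y = 0: A_y + T·sin62° − 25 = 0 → A_y = 25 − 13.3558 × 0.882948 = 13.21 kN.

T = 13.36 kN, A_x = 6.270 kN, A_y = 13.21 kN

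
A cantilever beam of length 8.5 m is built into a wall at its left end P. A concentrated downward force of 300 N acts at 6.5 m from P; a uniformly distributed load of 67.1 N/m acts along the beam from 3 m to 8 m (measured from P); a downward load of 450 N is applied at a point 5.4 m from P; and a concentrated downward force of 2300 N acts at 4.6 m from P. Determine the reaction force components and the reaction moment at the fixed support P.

P_x = 0, P_y = 3386 N, M_P = 16810 N·m

Resultant of the distributed load: 67.1 × 5 = 335.5 N at 5.5 m from P.
ΣF_x = 0: P_x = 0.
ΣF_y = 0: P_y − 300 − 67.1·5 − 450 − 2300 = 0 → P_y = 3386 N.
ΣM about P: M_P − 300·6.5 − (67.1·5)·5.5 − 450·5.4 − 2300·4.6 = 0 → M_P = 16810 N·m.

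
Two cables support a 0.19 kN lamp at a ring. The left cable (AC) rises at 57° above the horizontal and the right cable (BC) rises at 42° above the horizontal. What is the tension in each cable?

T_AC = 0.1430 kN, T_BC = 0.1048 kN

ΣF_x = 0: −T_AC·cos57° + T_BC·cos42° = 0 → T_BC = 0.732884·T_AC.
ΣF_y = 0: T_AC·sin57° + T_BC·sin42° = 0.19.
Substitute: T_AC·(0.838671 + 0.732884·0.669131) = 0.19 → T_AC = 0.142957 ≈ 0.1430 kN.
Then T_BC = 0.732884 × 0.142957 = 0.1048 kN.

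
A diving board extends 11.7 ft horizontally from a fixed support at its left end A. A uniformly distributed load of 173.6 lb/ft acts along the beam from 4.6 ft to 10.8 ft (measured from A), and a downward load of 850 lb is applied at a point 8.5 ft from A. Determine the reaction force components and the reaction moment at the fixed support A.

Resultant of the distributed load: 173.6 × 6.2 = 1076.32 lb at 7.7 ft from A.
ΣF_x = 0: A_x = 0.
ΣF_y = 0: A_y − 173.6·6.2 − 850 = 0 → A_y = 1926 lb.
ΣM about A: M_A − (173.6·6.2)·7.7 − 850·8.5 = 0 → M_A = 15510 lb·ft.

A_x = 0, A_y = 1926 lb, M_A = 15510 lb·ft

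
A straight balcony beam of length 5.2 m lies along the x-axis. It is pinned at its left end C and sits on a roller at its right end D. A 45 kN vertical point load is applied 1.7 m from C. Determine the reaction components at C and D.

Moments about C: D_y·5.2 − 45·1.7 = 0 → D_y = 76.5/5.2 = 14.7115 ≈ 14.71 kN.
ΣF_y = 0: C_y + 14.7115 − 45 = 0 → C_y = 30.29 kN.
ΣF_x = 0: no horizontal applied forces, so C_x = 0.

C_x = 0, C_y = 30.29 kN, D_y = 14.71 kN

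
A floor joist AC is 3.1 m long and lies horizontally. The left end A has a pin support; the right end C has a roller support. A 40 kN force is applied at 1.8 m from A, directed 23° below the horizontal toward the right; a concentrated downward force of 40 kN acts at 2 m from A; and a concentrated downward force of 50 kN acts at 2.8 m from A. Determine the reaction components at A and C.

ΣM about A: C_y·3.1 − 40·sin23°·1.8 − 40·2 − 50·2.8 = 0 → C_y = 248.133/3.1 = 80.0429 ≈ 80.04 kN.
ΣF_y = 0: A_y + 80.0429 − 40·sin23° − 40 − 50 = 0 → A_y = 25.59 kN.
ΣF_x = 0: A_x + 40·cos23° = 0 → A_x = -36.82 kN.

A_x = -36.82 kN, A_y = 25.59 kN, C_y = 80.04 kN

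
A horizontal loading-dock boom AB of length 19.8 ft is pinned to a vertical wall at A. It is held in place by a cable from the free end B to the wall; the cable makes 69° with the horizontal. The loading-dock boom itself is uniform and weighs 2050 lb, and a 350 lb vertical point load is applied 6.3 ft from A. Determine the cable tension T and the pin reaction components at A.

T = 1217 lb, A_x = 436.2 lb, A_y = 1264 lb

ΣM about A: T·sin69°·19.8 − 2050·9.9 − 350·6.3 = 0 → T = 22500/(19.8·0.93358) = 1217.21 ≈ 1217 lb.
ΣF_x = 0: A_x − T·cos69° = 0 → A_x = 1217.21 × 0.358368 = 436.2 lb.
ΣF_y = 0: A_y + T·sin69° − 2050 − 350 = 0 → A_y = 2400 − 1217.21 × 0.93358 = 1264 lb.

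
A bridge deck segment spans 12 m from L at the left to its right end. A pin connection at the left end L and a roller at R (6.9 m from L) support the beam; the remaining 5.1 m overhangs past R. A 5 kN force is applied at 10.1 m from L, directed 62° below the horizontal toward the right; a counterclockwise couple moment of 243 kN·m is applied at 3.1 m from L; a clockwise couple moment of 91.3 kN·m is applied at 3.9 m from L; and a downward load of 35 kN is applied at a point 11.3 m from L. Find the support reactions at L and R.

L_x = -2.347 kN, L_y = -2.381 kN, R_y = 41.80 kN

Moments about L: R_y·6.9 − 5·sin62°·10.1 + 243 − 91.3 − 35·11.3 = 0 → R_y = 288.389/6.9 = 41.7955 ≈ 41.80 kN.
ΣF_y = 0: L_y + 41.7955 − 5·sin62° − 35 = 0 → L_y = -2.381 kN.
ΣF_x = 0: L_x + 5·cos62° = 0 → L_x = -2.347 kN.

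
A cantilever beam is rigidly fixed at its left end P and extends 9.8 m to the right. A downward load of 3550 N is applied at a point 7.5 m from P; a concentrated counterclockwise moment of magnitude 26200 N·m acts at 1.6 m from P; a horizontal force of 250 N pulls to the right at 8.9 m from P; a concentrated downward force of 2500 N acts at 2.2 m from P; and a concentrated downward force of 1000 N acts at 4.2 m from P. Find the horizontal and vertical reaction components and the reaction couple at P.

P_x = -250.0 N, P_y = 7050 N, M_P = 10120 N·m

ΣF_x = 0: P_x + 250 = 0 → P_x = -250.0 N.
ΣF_y = 0: P_y − 3550 − 2500 − 1000 = 0 → P_y = 7050 N.
ΣM about P: M_P − 3550·7.5 + 26200 − 2500·2.2 − 1000·4.2 = 0 → M_P = 10120 N·m.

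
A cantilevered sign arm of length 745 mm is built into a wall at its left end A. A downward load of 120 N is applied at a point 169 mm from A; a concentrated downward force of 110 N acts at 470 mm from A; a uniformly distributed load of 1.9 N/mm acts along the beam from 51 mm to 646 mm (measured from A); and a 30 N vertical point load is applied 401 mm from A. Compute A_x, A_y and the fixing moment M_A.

A_x = 0, A_y = 1390 N, M_A = 478000 N·mm

Resultant of the distributed load: 1.9 × 595 = 1130.5 N at 348.5 mm from A.
ΣF_x = 0: A_x = 0.
ΣF_y = 0: A_y − 120 − 110 − 1.9·595 − 30 = 0 → A_y = 1390 N.
ΣM about A: M_A − 120·169 − 110·470 − (1.9·595)·348.5 − 30·401 = 0 → M_A = 478000 N·mm.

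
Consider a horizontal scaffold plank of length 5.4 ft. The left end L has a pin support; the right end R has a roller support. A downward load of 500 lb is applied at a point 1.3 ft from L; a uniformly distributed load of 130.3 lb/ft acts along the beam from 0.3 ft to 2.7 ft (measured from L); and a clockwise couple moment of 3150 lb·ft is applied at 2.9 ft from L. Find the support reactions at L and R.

Resultant of the distributed load: 130.3 × 2.4 = 312.72 lb at 1.5 ft from L.
ΣM about L: R_y·5.4 − 500·1.3 − (130.3·2.4)·1.5 − 3150 = 0 → R_y = 4269.08/5.4 = 790.57 ≈ 790.6 lb.
ΣF_y = 0: L_y + 790.57 − 500 − 130.3·2.4 = 0 → L_y = 22.15 lb.
ΣF_x = 0: no horizontal applied forces, so L_x = 0.

L_x = 0, L_y = 22.15 lb, R_y = 790.6 lb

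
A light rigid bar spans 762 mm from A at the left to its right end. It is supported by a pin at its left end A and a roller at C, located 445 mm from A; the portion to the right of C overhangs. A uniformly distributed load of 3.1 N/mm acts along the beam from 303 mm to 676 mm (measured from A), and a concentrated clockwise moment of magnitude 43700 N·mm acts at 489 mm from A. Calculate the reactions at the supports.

Resultant of the distributed load: 3.1 × 373 = 1156.3 N at 489.5 mm from A.
Moments about A: C_y·445 − (3.1·373)·489.5 − 43700 = 0 → C_y = 609708.85/445 = 1370.13 ≈ 1370 N.
ΣF_y = 0: A_y + 1370.13 − 3.1·373 = 0 → A_y = -213.8 N.
ΣF_x = 0: no horizontal applied forces, so A_x = 0.

A_x = 0, A_y = -213.8 N, C_y = 1370 N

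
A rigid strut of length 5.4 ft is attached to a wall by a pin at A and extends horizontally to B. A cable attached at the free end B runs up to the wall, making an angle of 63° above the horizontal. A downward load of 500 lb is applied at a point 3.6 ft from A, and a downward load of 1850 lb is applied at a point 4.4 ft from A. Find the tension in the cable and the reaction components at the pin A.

ΣM about A: T·sin63°·5.4 − 500·3.6 − 1850·4.4 = 0 → T = 9940/(5.4·0.891007) = 2065.91 ≈ 2066 lb.
ΣF_x = 0: A_x − T·cos63° = 0 → A_x = 2065.91 × 0.45399 = 937.9 lb.
ΣF_y = 0: A_y + T·sin63° − 500 − 1850 = 0 → A_y = 2350 − 2065.91 × 0.891007 = 509.3 lb.

T = 2066 lb, A_x = 937.9 lb, A_y = 509.3 lb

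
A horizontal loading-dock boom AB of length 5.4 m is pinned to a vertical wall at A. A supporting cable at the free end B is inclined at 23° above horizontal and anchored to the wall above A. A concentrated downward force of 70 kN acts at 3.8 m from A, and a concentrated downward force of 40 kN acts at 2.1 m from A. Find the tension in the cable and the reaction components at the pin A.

T = 165.9 kN, A_x = 152.7 kN, A_y = 45.19 kN

ΣM about A: T·sin23°·5.4 − 70·3.8 − 40·2.1 = 0 → T = 350/(5.4·0.390731) = 165.881 ≈ 165.9 kN.
ΣF_x = 0: A_x − T·cos23° = 0 → A_x = 165.881 × 0.920505 = 152.7 kN.
ΣF_y = 0: A_y + T·sin23° − 70 − 40 = 0 → A_y = 110 − 165.881 × 0.390731 = 45.19 kN.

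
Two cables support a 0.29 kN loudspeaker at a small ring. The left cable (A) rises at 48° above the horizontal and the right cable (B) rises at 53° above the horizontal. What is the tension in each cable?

ΣF_x = 0: −T_A·cos48° + T_B·cos53° = 0 → T_B = 1.11185·T_A.
ΣF_y = 0: T_A·sin48° + T_B·sin53° = 0.29.
Substitute: T_A·(0.743145 + 1.11185·0.798636) = 0.29 → T_A = 0.177793 ≈ 0.1778 kN.
Then T_B = 1.11185 × 0.177793 = 0.1977 kN.

T_A = 0.1778 kN, T_B = 0.1977 kN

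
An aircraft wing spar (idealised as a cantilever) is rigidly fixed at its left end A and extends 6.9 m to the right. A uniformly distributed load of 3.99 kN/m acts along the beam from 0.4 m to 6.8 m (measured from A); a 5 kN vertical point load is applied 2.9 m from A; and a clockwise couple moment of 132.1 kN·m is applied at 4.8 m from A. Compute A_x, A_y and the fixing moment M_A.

A_x = 0, A_y = 30.54 kN, M_A = 238.5 kN·m

Resultant of the distributed load: 3.99 × 6.4 = 25.536 kN at 3.6 m from A.
ΣF_x = 0: A_x = 0.
ΣF_y = 0: A_y − 3.99·6.4 − 5 = 0 → A_y = 30.54 kN.
ΣM about A: M_A − (3.99·6.4)·3.6 − 5·2.9 − 132.1 = 0 → M_A = 238.5 kN·m.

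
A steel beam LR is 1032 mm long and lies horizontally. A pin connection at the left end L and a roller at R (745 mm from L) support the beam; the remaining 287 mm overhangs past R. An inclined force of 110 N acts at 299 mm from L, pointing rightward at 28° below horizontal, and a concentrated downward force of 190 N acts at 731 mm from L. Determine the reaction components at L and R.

L_x = -97.12 N, L_y = 34.49 N, R_y = 207.2 N

Taking moments about L: R_y·745 − 110·sin28°·299 − 190·731 = 0 → R_y = 154331/745 = 207.156 ≈ 207.2 N.
ΣF_y = 0: L_y + 207.156 − 110·sin28° − 190 = 0 → L_y = 34.49 N.
ΣF_x = 0: L_x + 110·cos28° = 0 → L_x = -97.12 N.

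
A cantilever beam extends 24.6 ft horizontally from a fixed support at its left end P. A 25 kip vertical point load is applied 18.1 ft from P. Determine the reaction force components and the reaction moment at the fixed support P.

P_x = 0, P_y = 25.00 kip, M_P = 452.5 kip·ft

ΣF_x = 0: P_x = 0.
ΣF_y = 0: P_y − 25 = 0 → P_y = 25.00 kip.
ΣM about P: M_P − 25·18.1 = 0 → M_P = 452.5 kip·ft.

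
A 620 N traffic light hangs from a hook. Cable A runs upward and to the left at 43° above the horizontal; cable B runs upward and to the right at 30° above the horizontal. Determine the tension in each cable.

ΣF_x = 0: −T_A·cos43° + T_B·cos30° = 0 → T_B = 0.844495·T_A.
ΣF_y = 0: T_A·sin43° + T_B·sin30° = 620.
Substitute: T_A·(0.681998 + 0.844495·0.5) = 620 → T_A = 561.469 ≈ 561.5 N.
Then T_B = 0.844495 × 561.469 = 474.2 N.

T_A = 561.5 N, T_B = 474.2 N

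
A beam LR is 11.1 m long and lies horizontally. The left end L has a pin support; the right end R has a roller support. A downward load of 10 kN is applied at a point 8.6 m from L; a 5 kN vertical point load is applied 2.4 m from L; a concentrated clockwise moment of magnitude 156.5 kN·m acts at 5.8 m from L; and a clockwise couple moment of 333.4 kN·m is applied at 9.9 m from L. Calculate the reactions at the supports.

L_x = 0, L_y = -37.96 kN, R_y = 52.96 kN

Taking moments about L: R_y·11.1 − 10·8.6 − 5·2.4 − 156.5 − 333.4 = 0 → R_y = 587.9/11.1 = 52.964 ≈ 52.96 kN.
ΣF_y = 0: L_y + 52.964 − 10 − 5 = 0 → L_y = -37.96 kN.
ΣF_x = 0: no horizontal applied forces, so L_x = 0.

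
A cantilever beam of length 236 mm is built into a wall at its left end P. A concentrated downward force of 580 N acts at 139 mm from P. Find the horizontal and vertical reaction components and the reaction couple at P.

P_x = 0, P_y = 580.0 N, M_P = 80620 N·mm

ΣF_x = 0: P_x = 0.
ΣF_y = 0: P_y − 580 = 0 → P_y = 580.0 N.
ΣM about P: M_P − 580·139 = 0 → M_P = 80620 N·mm.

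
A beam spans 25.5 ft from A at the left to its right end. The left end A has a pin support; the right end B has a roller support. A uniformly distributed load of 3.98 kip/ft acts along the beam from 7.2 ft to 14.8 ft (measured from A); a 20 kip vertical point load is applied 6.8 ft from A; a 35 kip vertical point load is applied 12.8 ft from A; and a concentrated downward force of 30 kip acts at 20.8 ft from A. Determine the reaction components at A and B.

Resultant of the distributed load: 3.98 × 7.6 = 30.248 kip at 11 ft from A.
ΣM about A: B_y·25.5 − (3.98·7.6)·11 − 20·6.8 − 35·12.8 − 30·20.8 = 0 → B_y = 1540.728/25.5 = 60.4207 ≈ 60.42 kip.
ΣF_y = 0: A_y + 60.4207 − 3.98·7.6 − 20 − 35 − 30 = 0 → A_y = 54.83 kip.
ΣF_x = 0: no horizontal applied forces, so A_x = 0.

A_x = 0, A_y = 54.83 kip, B_y = 60.42 kip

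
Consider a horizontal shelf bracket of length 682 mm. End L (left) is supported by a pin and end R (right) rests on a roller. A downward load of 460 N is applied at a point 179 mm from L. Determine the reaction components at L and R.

Taking moments about L: R_y·682 − 460·179 = 0 → R_y = 82340/682 = 120.733 ≈ 120.7 N.
ΣF_y = 0: L_y + 120.733 − 460 = 0 → L_y = 339.3 N.
ΣF_x = 0: no horizontal applied forces, so L_x = 0.

L_x = 0, L_y = 339.3 N, R_y = 120.7 N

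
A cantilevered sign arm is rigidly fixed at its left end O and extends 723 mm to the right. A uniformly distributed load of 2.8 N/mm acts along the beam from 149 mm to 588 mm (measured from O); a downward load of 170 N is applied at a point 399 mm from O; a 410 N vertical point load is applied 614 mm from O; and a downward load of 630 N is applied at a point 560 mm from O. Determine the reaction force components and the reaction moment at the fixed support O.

O_x = 0, O_y = 2439 N, M_O = 1125000 N·mm

Resultant of the distributed load: 2.8 × 439 = 1229.2 N at 368.5 mm from O.
ΣF_x = 0: O_x = 0.
ΣF_y = 0: O_y − 2.8·439 − 170 − 410 − 630 = 0 → O_y = 2439 N.
ΣM about O: M_O − (2.8·439)·368.5 − 170·399 − 410·614 − 630·560 = 0 → M_O = 1125000 N·mm.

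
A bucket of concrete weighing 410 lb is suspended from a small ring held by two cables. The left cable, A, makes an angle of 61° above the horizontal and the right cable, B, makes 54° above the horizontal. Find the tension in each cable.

ΣF_x = 0: −T_A·cos61° + T_B·cos54° = 0 → T_B = 0.824807·T_A.
ΣF_y = 0: T_A·sin61° + T_B·sin54° = 410.
Substitute: T_A·(0.87462 + 0.824807·0.809017) = 410 → T_A = 265.905 ≈ 265.9 lb.
Then T_B = 0.824807 × 265.905 = 219.3 lb.

T_A = 265.9 lb, T_B = 219.3 lb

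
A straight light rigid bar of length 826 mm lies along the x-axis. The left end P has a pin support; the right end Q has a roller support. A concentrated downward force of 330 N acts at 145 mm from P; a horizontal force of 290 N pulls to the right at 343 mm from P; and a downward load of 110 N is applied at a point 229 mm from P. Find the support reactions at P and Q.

P_x = -290.0 N, P_y = 351.6 N, Q_y = 88.43 N

Moments about P: Q_y·826 − 330·145 − 110·229 = 0 → Q_y = 73040/826 = 88.4262 ≈ 88.43 N.
ΣF_y = 0: P_y + 88.4262 − 330 − 110 = 0 → P_y = 351.6 N.
ΣF_x = 0: P_x + 290 = 0 → P_x = -290.0 N.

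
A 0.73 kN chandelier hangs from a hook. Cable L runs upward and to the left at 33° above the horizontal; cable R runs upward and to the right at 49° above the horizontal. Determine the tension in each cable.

T_L = 0.4836 kN, T_R = 0.6182 kN

ΣF_x = 0: −T_L·cos33° + T_R·cos49° = 0 → T_R = 1.27835·T_L.
ΣF_y = 0: T_L·sin33° + T_R·sin49° = 0.73.
Substitute: T_L·(0.544639 + 1.27835·0.75471) = 0.73 → T_L = 0.483629 ≈ 0.4836 kN.
Then T_R = 1.27835 × 0.483629 = 0.6182 kN.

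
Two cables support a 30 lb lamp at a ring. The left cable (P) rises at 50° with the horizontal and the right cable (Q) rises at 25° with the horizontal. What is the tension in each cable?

ΣF_x = 0: −T_P·cos50° + T_Q·cos25° = 0 → T_Q = 0.709238·T_P.
ΣF_y = 0: T_P·sin50° + T_Q·sin25° = 30.
Substitute: T_P·(0.766044 + 0.709238·0.422618) = 30 → T_P = 28.1484 ≈ 28.15 lb.
Then T_Q = 0.709238 × 28.1484 = 19.96 lb.

T_P = 28.15 lb, T_Q = 19.96 lb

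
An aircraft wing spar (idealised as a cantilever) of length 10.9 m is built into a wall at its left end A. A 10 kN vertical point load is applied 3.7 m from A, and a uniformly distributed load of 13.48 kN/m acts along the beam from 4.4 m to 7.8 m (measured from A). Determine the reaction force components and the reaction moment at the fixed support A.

Resultant of the distributed load: 13.48 × 3.4 = 45.832 kN at 6.1 m from A.
ΣF_x = 0: A_x = 0.
ΣF_y = 0: A_y − 10 − 13.48·3.4 = 0 → A_y = 55.83 kN.
ΣM about A: M_A − 10·3.7 − (13.48·3.4)·6.1 = 0 → M_A = 316.6 kN·m.

A_x = 0, A_y = 55.83 kN, M_A = 316.6 kN·m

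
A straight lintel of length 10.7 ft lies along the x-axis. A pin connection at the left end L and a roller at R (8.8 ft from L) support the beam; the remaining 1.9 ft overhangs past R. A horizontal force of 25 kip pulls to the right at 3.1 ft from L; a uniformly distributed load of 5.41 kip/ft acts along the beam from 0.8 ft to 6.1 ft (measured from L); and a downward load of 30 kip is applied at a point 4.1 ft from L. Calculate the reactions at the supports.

L_x = -25.00 kip, L_y = 33.45 kip, R_y = 25.22 kip

Resultant of the distributed load: 5.41 × 5.3 = 28.673 kip at 3.45 ft from L.
Taking moments about L: R_y·8.8 − (5.41·5.3)·3.45 − 30·4.1 = 0 → R_y = 221.92185/8.8 = 25.2184 ≈ 25.22 kip.
ΣF_y = 0: L_y + 25.2184 − 5.41·5.3 − 30 = 0 → L_y = 33.45 kip.
ΣF_x = 0: L_x + 25 = 0 → L_x = -25.00 kip.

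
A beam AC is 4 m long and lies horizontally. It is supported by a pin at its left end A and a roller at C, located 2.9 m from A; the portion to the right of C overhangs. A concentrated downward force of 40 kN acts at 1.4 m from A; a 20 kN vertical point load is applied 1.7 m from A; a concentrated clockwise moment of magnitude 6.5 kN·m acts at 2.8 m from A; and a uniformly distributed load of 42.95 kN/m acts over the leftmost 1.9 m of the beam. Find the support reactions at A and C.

A_x = 0, A_y = 81.60 kN, C_y = 60.01 kN

Resultant of the distributed load: 42.95 × 1.9 = 81.605 kN at 0.95 m from A.
ΣM about A: C_y·2.9 − 40·1.4 − 20·1.7 − 6.5 − (42.95·1.9)·0.95 = 0 → C_y = 174.02475/2.9 = 60.0085 ≈ 60.01 kN.
ΣF_y = 0: A_y + 60.0085 − 40 − 20 − 42.95·1.9 = 0 → A_y = 81.60 kN.
ΣF_x = 0: no horizontal applied forces, so A_x = 0.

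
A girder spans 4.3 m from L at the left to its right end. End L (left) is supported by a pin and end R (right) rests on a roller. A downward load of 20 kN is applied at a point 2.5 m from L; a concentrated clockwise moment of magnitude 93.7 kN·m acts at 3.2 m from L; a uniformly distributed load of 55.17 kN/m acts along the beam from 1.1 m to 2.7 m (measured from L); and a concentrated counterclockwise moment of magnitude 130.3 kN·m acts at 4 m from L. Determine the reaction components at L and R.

Resultant of the distributed load: 55.17 × 1.6 = 88.272 kN at 1.9 m from L.
Taking moments about L: R_y·4.3 − 20·2.5 − 93.7 − (55.17·1.6)·1.9 + 130.3 = 0 → R_y = 181.1168/4.3 = 42.1202 ≈ 42.12 kN.
ΣF_y = 0: L_y + 42.1202 − 20 − 55.17·1.6 = 0 → L_y = 66.15 kN.
ΣF_x = 0: no horizontal applied forces, so L_x = 0.

L_x = 0, L_y = 66.15 kN, R_y = 42.12 kN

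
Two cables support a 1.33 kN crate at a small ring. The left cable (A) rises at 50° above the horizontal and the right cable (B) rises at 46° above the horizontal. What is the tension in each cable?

T_A = 0.9290 kN, T_B = 0.8596 kN

ΣF_x = 0: −T_A·cos50° + T_B·cos46° = 0 → T_B = 0.925329·T_A.
ΣF_y = 0: T_A·sin50° + T_B·sin46° = 1.33.
Substitute: T_A·(0.766044 + 0.925329·0.71934) = 1.33 → T_A = 0.928985 ≈ 0.9290 kN.
Then T_B = 0.925329 × 0.928985 = 0.8596 kN.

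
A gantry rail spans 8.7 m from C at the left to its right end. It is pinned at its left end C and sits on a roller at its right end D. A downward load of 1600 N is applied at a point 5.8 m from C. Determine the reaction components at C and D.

C_x = 0, C_y = 533.3 N, D_y = 1067 N

ΣM about C: D_y·8.7 − 1600·5.8 = 0 → D_y = 9280/8.7 = 1066.67 ≈ 1067 N.
ΣF_y = 0: C_y + 1066.67 − 1600 = 0 → C_y = 533.3 N.
ΣF_x = 0: no horizontal applied forces, so C_x = 0.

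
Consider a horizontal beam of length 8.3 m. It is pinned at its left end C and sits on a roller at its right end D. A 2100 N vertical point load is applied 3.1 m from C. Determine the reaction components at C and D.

C_x = 0, C_y = 1316 N, D_y = 784.3 N

Taking moments about C: D_y·8.3 − 2100·3.1 = 0 → D_y = 6510/8.3 = 784.337 ≈ 784.3 N.
ΣF_y = 0: C_y + 784.337 − 2100 = 0 → C_y = 1316 N.
ΣF_x = 0: no horizontal applied forces, so C_x = 0.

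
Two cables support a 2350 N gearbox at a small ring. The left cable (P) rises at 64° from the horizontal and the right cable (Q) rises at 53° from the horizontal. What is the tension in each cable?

T_P = 1587 N, T_Q = 1156 N

ΣF_x = 0: −T_P·cos64° + T_Q·cos53° = 0 → T_Q = 0.728415·T_P.
ΣF_y = 0: T_P·sin64° + T_Q·sin53° = 2350.
Substitute: T_P·(0.898794 + 0.728415·0.798636) = 2350 → T_P = 1587.27 ≈ 1587 N.
Then T_Q = 0.728415 × 1587.27 = 1156 N.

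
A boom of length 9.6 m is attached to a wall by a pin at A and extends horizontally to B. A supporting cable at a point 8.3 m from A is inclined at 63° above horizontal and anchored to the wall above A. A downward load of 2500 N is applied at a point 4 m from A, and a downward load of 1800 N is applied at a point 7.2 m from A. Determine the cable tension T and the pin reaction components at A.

ΣM about A: T·sin63°·8.3 − 2500·4 − 1800·7.2 = 0 → T = 22960/(8.3·0.891007) = 3104.65 ≈ 3105 N.
ΣF_x = 0: A_x − T·cos63° = 0 → A_x = 3104.65 × 0.45399 = 1409 N.
ΣF_y = 0: A_y + T·sin63° − 2500 − 1800 = 0 → A_y = 4300 − 3104.65 × 0.891007 = 1534 N.

T = 3105 N, A_x = 1409 N, A_y = 1534 N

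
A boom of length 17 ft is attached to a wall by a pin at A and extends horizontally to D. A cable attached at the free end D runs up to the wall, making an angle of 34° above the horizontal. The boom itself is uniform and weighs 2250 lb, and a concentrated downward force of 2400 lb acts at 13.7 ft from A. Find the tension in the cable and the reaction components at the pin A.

ΣM about A: T·sin34°·17 − 2250·8.5 − 2400·13.7 = 0 → T = 52005/(17·0.559193) = 5470.59 ≈ 5471 lb.
ΣF_x = 0: A_x − T·cos34° = 0 → A_x = 5470.59 × 0.829038 = 4535 lb.
ΣF_y = 0: A_y + T·sin34° − 2250 − 2400 = 0 → A_y = 4650 − 5470.59 × 0.559193 = 1591 lb.

T = 5471 lb, A_x = 4535 lb, A_y = 1591 lb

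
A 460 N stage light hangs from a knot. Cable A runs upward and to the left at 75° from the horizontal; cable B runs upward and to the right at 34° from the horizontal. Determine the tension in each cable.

T_A = 403.3 N, T_B = 125.9 N

ΣF_x = 0: −T_A·cos75° + T_B·cos34° = 0 → T_B = 0.312192·T_A.
ΣF_y = 0: T_A·sin75° + T_B·sin34° = 460.
Substitute: T_A·(0.965926 + 0.312192·0.559193) = 460 → T_A = 403.331 ≈ 403.3 N.
Then T_B = 0.312192 × 403.331 = 125.9 N.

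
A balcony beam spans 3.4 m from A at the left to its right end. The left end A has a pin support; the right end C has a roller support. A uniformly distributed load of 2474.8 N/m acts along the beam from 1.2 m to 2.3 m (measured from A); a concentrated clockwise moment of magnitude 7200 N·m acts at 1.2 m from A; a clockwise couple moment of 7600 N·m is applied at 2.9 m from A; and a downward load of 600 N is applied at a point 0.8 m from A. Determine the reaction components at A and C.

A_x = 0, A_y = -2573 N, C_y = 5895 N

Resultant of the distributed load: 2474.8 × 1.1 = 2722.28 N at 1.75 m from A.
Moments about A: C_y·3.4 − (2474.8·1.1)·1.75 − 7200 − 7600 − 600·0.8 = 0 → C_y = 20043.99/3.4 = 5895.29 ≈ 5895 N.
ΣF_y = 0: A_y + 5895.29 − 2474.8·1.1 − 600 = 0 → A_y = -2573 N.
ΣF_x = 0: no horizontal applied forces, so A_x = 0.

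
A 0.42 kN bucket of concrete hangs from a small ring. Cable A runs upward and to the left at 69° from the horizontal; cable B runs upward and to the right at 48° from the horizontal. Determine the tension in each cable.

T_A = 0.3154 kN, T_B = 0.1689 kN

ΣF_x = 0: −T_A·cos69° + T_B·cos48° = 0 → T_B = 0.535572·T_A.
ΣF_y = 0: T_A·sin69° + T_B·sin48° = 0.42.
Substitute: T_A·(0.93358 + 0.535572·0.743145) = 0.42 → T_A = 0.315413 ≈ 0.3154 kN.
Then T_B = 0.535572 × 0.315413 = 0.1689 kN.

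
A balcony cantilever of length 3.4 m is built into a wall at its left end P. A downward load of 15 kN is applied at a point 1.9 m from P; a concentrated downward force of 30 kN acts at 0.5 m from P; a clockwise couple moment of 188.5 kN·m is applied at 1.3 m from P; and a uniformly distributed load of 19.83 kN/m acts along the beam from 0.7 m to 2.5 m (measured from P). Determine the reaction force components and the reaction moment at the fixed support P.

P_x = 0, P_y = 80.69 kN, M_P = 289.1 kN·m

Resultant of the distributed load: 19.83 × 1.8 = 35.694 kN at 1.6 m from P.
ΣF_x = 0: P_x = 0.
ΣF_y = 0: P_y − 15 − 30 − 19.83·1.8 = 0 → P_y = 80.69 kN.
ΣM about P: M_P − 15·1.9 − 30·0.5 − 188.5 − (19.83·1.8)·1.6 = 0 → M_P = 289.1 kN·m.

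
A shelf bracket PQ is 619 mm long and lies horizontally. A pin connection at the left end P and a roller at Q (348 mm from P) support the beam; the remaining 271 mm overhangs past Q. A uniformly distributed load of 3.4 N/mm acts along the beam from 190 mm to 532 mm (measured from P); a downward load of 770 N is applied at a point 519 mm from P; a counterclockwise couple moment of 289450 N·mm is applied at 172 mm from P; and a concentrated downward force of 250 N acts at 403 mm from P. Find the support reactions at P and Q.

P_x = 0, P_y = 370.4 N, Q_y = 1812 N

Resultant of the distributed load: 3.4 × 342 = 1162.8 N at 361 mm from P.
Moments about P: Q_y·348 − (3.4·342)·361 − 770·519 + 289450 − 250·403 = 0 → Q_y = 630700.8/348 = 1812.36 ≈ 1812 N.
ΣF_y = 0: P_y + 1812.36 − 3.4·342 − 770 − 250 = 0 → P_y = 370.4 N.
ΣF_x = 0: no horizontal applied forces, so P_x = 0.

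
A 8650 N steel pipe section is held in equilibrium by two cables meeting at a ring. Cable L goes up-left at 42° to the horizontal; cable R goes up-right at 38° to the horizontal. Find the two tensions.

T_L = 6921 N, T_R = 6527 N

ΣF_x = 0: −T_L·cos42° + T_R·cos38° = 0 → T_R = 0.943064·T_L.
ΣF_y = 0: T_L·sin42° + T_R·sin38° = 8650.
Substitute: T_L·(0.669131 + 0.943064·0.615661) = 8650 → T_L = 6921.45 ≈ 6921 N.
Then T_R = 0.943064 × 6921.45 = 6527 N.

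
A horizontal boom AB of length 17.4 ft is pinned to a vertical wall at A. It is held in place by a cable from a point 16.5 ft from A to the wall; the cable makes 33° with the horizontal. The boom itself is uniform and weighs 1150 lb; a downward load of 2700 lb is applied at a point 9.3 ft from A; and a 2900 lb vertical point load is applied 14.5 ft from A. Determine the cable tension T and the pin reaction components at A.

T = 8587 lb, A_x = 7201 lb, A_y = 2073 lb

ΣM about A: T·sin33°·16.5 − 1150·8.7 − 2700·9.3 − 2900·14.5 = 0 → T = 77165/(16.5·0.544639) = 8586.73 ≈ 8587 lb.
ΣF_x = 0: A_x − T·cos33° = 0 → A_x = 8586.73 × 0.838671 = 7201 lb.
ΣF_y = 0: A_y + T·sin33° − 1150 − 2700 − 2900 = 0 → A_y = 6750 − 8586.73 × 0.544639 = 2073 lb.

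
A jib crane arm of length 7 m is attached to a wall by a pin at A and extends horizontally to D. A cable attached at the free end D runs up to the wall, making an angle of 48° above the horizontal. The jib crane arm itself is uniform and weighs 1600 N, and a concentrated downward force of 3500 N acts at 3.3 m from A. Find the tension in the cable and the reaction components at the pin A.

T = 3297 N, A_x = 2206 N, A_y = 2650 N

ΣM about A: T·sin48°·7 − 1600·3.5 − 3500·3.3 = 0 → T = 17150/(7·0.743145) = 3296.8 ≈ 3297 N.
ΣF_x = 0: A_x − T·cos48° = 0 → A_x = 3296.8 × 0.669131 = 2206 N.
ΣF_y = 0: A_y + T·sin48° − 1600 − 3500 = 0 → A_y = 5100 − 3296.8 × 0.743145 = 2650 N.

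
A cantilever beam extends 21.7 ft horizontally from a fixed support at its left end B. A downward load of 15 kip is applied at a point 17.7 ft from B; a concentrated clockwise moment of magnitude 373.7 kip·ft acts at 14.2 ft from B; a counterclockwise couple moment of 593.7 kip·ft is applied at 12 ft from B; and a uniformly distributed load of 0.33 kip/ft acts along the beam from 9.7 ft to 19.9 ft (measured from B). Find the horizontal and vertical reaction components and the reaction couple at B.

Resultant of the distributed load: 0.33 × 10.2 = 3.366 kip at 14.8 ft from B.
ΣF_x = 0: B_x = 0.
ΣF_y = 0: B_y − 15 − 0.33·10.2 = 0 → B_y = 18.37 kip.
ΣM about B: M_B − 15·17.7 − 373.7 + 593.7 − (0.33·10.2)·14.8 = 0 → M_B = 95.32 kip·ft.

B_x = 0, B_y = 18.37 kip, M_B = 95.32 kip·ft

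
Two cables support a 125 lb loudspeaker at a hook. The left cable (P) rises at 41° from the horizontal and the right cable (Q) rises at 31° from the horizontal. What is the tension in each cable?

ΣF_x = 0: −T_P·cos41° + T_Q·cos31° = 0 → T_Q = 0.880469·T_P.
ΣF_y = 0: T_P·sin41° + T_Q·sin31° = 125.
Substitute: T_P·(0.656059 + 0.880469·0.515038) = 125 → T_P = 112.66 ≈ 112.7 lb.
Then T_Q = 0.880469 × 112.66 = 99.19 lb.

T_P = 112.7 lb, T_Q = 99.19 lb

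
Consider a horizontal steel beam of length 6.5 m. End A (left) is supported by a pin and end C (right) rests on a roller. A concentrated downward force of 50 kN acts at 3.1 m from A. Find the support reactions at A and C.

A_x = 0, A_y = 26.15 kN, C_y = 23.85 kN

ΣM about A: C_y·6.5 − 50·3.1 = 0 → C_y = 155/6.5 = 23.8462 ≈ 23.85 kN.
ΣF_y = 0: A_y + 23.8462 − 50 = 0 → A_y = 26.15 kN.
ΣF_x = 0: no horizontal applied forces, so A_x = 0.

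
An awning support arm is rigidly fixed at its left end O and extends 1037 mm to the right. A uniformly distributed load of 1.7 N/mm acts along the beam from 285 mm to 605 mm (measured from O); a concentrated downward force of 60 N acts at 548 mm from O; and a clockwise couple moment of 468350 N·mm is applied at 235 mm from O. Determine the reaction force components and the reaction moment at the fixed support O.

Resultant of the distributed load: 1.7 × 320 = 544 N at 445 mm from O.
ΣF_x = 0: O_x = 0.
ΣF_y = 0: O_y − 1.7·320 − 60 = 0 → O_y = 604.0 N.
ΣM about O: M_O − (1.7·320)·445 − 60·548 − 468350 = 0 → M_O = 743300 N·mm.

O_x = 0, O_y = 604.0 N, M_O = 743300 N·mm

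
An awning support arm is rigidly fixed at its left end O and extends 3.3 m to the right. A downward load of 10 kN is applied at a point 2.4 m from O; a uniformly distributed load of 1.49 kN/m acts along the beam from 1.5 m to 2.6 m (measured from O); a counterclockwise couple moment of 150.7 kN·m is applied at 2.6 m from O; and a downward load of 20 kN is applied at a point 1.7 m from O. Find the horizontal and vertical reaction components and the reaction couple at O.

Resultant of the distributed load: 1.49 × 1.1 = 1.639 kN at 2.05 m from O.
ΣF_x = 0: O_x = 0.
ΣF_y = 0: O_y − 10 − 1.49·1.1 − 20 = 0 → O_y = 31.64 kN.
ΣM about O: M_O − 10·2.4 − (1.49·1.1)·2.05 + 150.7 − 20·1.7 = 0 → M_O = -89.34 kN·m.

O_x = 0, O_y = 31.64 kN, M_O = -89.34 kN·m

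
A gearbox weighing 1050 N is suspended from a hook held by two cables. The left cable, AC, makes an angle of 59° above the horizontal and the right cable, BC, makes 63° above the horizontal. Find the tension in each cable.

ΣF_x = 0: −T_AC·cos59° + T_BC·cos63° = 0 → T_BC = 1.13447·T_AC.
ΣF_y = 0: T_AC·sin59° + T_BC·sin63° = 1050.
Substitute: T_AC·(0.857167 + 1.13447·0.891007) = 1050 → T_AC = 562.102 ≈ 562.1 N.
Then T_BC = 1.13447 × 562.102 = 637.7 N.

T_AC = 562.1 N, T_BC = 637.7 N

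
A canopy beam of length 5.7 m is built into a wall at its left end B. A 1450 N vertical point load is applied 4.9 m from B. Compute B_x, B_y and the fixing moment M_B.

B_x = 0, B_y = 1450 N, M_B = 7105 N·m

ΣF_x = 0: B_x = 0.
ΣF_y = 0: B_y − 1450 = 0 → B_y = 1450 N.
ΣM about B: M_B − 1450·4.9 = 0 → M_B = 7105 N·m.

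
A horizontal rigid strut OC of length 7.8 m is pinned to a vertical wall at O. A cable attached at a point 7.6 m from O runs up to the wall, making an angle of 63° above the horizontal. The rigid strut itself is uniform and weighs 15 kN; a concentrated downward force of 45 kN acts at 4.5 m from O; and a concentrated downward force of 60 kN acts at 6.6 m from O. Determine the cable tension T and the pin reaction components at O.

T = 97.02 kN, O_x = 44.05 kN, O_y = 33.55 kN

ΣM about O: T·sin63°·7.6 − 15·3.9 − 45·4.5 − 60·6.6 = 0 → T = 657/(7.6·0.891007) = 97.0221 ≈ 97.02 kN.
ΣF_x = 0: O_x − T·cos63° = 0 → O_x = 97.0221 × 0.45399 = 44.05 kN.
ΣF_y = 0: O_y + T·sin63° − 15 − 45 − 60 = 0 → O_y = 120 − 97.0221 × 0.891007 = 33.55 kN.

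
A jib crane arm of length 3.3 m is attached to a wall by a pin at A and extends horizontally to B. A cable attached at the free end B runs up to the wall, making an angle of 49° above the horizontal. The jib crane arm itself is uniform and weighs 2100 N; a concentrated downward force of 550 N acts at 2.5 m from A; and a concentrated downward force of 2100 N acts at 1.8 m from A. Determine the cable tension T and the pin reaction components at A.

ΣM about A: T·sin49°·3.3 − 2100·1.65 − 550·2.5 − 2100·1.8 = 0 → T = 8620/(3.3·0.75471) = 3461.09 ≈ 3461 N.
ΣF_x = 0: A_x − T·cos49° = 0 → A_x = 3461.09 × 0.656059 = 2271 N.
ΣF_y = 0: A_y + T·sin49° − 2100 − 550 − 2100 = 0 → A_y = 4750 − 3461.09 × 0.75471 = 2138 N.

T = 3461 N, A_x = 2271 N, A_y = 2138 N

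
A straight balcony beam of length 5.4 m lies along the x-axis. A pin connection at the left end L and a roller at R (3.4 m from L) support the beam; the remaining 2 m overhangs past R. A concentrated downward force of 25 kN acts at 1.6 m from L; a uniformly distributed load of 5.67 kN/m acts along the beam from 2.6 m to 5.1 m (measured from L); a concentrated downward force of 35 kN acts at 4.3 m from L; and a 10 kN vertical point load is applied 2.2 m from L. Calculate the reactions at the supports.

Resultant of the distributed load: 5.67 × 2.5 = 14.175 kN at 3.85 m from L.
Taking moments about L: R_y·3.4 − 25·1.6 − (5.67·2.5)·3.85 − 35·4.3 − 10·2.2 = 0 → R_y = 267.07375/3.4 = 78.5511 ≈ 78.55 kN.
ΣF_y = 0: L_y + 78.5511 − 25 − 5.67·2.5 − 35 − 10 = 0 → L_y = 5.624 kN.
ΣF_x = 0: no horizontal applied forces, so L_x = 0.

L_x = 0, L_y = 5.624 kN, R_y = 78.55 kN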